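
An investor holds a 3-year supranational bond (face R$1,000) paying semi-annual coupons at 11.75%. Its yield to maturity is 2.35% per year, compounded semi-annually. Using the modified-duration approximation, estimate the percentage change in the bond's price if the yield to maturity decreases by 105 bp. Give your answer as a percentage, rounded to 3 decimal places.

Periodic yield y = 0.01175. Modified duration first:
  t   CF        PV=CF/(1+0.01175)^t    t·PV
  1        58.75        58.0677        58.0677
  2        58.75        57.3933       114.7867
  3        58.75        56.7268       170.1804
  4        58.75        56.0680       224.2720
  5        58.75        55.4168       277.0842
  6     1,058.75       987.0841     5,922.5044
  Σ                  1,270.7567     6,766.8954
P = 1,270.7567; D_Mac = 5.32509 half-year periods = 2.66255 yrs; D_mod = 2.66255/(1+0.01175) = 2.63162 yrs.
ΔP/P ≈ -D_mod · Δy = -2.63162 × (-0.0105) = +0.027632 = +2.7632%.

+2.763%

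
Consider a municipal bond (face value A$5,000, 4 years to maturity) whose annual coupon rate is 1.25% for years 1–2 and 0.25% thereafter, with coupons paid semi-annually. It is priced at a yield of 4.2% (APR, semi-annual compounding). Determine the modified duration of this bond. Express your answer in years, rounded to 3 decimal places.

3.841 years

Periodic yield y = 0.021. First find Macaulay duration:
  t   CF        PV=CF/(1+0.021)^t    t·PV
  1        31.25        30.6072        30.6072
  2        31.25        29.9777        59.9554
  3        31.25        29.3611        88.0834
  4        31.25        28.7572       115.0289
  5         6.25         5.6331        28.1657
  6         6.25         5.5173        33.1037
  7         6.25         5.4038        37.8266
  8     5,006.25     4,239.4215    33,915.3719
  Σ                  4,374.6791    34,308.1430
P = 4,374.6791; Macaulay duration = 34,308.1430 / 4,374.6791 = 7.84244 half-year periods = 3.92122 years.
Modified duration = D_Mac / (1 + y) = 3.92122 / 1.021 = 3.84057 years.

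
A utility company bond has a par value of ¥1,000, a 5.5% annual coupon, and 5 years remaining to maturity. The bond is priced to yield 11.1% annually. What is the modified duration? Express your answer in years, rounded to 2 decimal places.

Periodic yield y = 0.111. First find Macaulay duration:
  t   CF        PV=CF/(1+0.111)^t    t·PV
  1        55.00        49.5050        49.5050
  2        55.00        44.5589        89.1178
  3        55.00        40.1070       120.3211
  4        55.00        36.0999       144.3998
  5     1,055.00       623.2785     3,116.3926
  Σ                    793.5494     3,519.7363
P = 793.5494; Macaulay duration = 3,519.7363 / 793.5494 = 4.43543 years.
Modified duration = D_Mac / (1 + y) = 4.43543 / 1.111 = 3.99229 years.

3.99 years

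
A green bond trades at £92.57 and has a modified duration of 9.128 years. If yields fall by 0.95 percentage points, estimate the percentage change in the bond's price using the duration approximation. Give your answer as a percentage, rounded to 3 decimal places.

+8.672%

Duration approximation: ΔP/P ≈ -D_mod · Δy = -9.128 × (-0.0095) = +0.086716.
As a percentage: +8.6716%.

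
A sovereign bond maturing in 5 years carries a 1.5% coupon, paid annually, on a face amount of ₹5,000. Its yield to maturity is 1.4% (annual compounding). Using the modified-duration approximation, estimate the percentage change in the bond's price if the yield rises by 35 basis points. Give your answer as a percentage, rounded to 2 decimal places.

Periodic yield y = 0.014. Modified duration first:
  t   CF        PV=CF/(1+0.014)^t    t·PV
  1        75.00        73.9645        73.9645
  2        75.00        72.9433       145.8866
  3        75.00        71.9362       215.8086
  4        75.00        70.9430       283.7719
  5     5,075.00     4,734.1964    23,670.9820
  Σ                  5,023.9834    24,390.4136
P = 5,023.9834; D_Mac = 4.85480 yrs; D_mod = 4.85480/(1+0.014) = 4.78777 yrs.
ΔP/P ≈ -D_mod · Δy = -4.78777 × (+0.0035) = -0.016757 = -1.6757%.

-1.68%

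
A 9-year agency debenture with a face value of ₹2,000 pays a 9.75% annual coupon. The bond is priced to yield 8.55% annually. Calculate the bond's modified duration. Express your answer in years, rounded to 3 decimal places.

Periodic yield y = 0.0855. First find Macaulay duration:
  t   CF        PV=CF/(1+0.0855)^t    t·PV
  1       195.00       179.6407       179.6407
  2       195.00       165.4912       330.9824
  3       195.00       152.4562       457.3686
  4       195.00       140.4479       561.7917
  5       195.00       129.3855       646.9273
  6       195.00       119.1943       715.1661
  7       195.00       109.8059       768.6415
  8       195.00       101.1570       809.2561
  9     2,195.00     1,048.9773     9,440.7954
  Σ                  2,146.5561    13,910.5698
P = 2,146.5561; Macaulay duration = 13,910.5698 / 2,146.5561 = 6.48041 years.
Modified duration = D_Mac / (1 + y) = 6.48041 / 1.0855 = 5.96998 years.

5.970 years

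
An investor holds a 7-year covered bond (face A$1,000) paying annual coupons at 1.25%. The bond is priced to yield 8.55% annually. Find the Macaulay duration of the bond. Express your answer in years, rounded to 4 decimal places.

Periodic yield y = 0.0855. Discount each cash flow and weight by its year:
  t   CF        PV=CF/(1+0.0855)^t    t·PV
  1        12.50        11.5154        11.5154
  2        12.50        10.6084        21.2168
  3        12.50         9.7728        29.3185
  4        12.50         9.0031        36.0123
  5        12.50         8.2939        41.4697
  6        12.50         7.6407        45.8440
  7     1,012.50       570.1462     3,991.0234
  Σ                    626.9806     4,176.4001
Price P = Σ PV = 626.9806.
Macaulay duration = Σ(t·PV) / P = 4,176.4001 / 626.9806 = 6.66113 years.

6.6611 years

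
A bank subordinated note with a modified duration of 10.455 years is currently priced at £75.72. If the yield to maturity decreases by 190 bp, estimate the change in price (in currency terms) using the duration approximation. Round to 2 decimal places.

+£15.04

Duration approximation: ΔP/P ≈ -D_mod · Δy = -10.455 × (-0.019) = +0.198645.
ΔP ≈ 75.72 × (+0.198645) = +15.0413994.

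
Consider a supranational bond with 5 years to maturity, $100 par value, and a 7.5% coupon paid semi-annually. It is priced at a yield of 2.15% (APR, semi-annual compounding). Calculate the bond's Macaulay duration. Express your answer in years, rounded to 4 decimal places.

Periodic yield y = 0.01075. Discount each cash flow and weight by its period:
  t   CF        PV=CF/(1+0.01075)^t    t·PV
  1         3.75         3.7101         3.7101
  2         3.75         3.6707         7.3413
  3         3.75         3.6316        10.8949
  4         3.75         3.5930        14.3720
  5         3.75         3.5548        17.7739
  6         3.75         3.5170        21.1018
  7         3.75         3.4796        24.3570
  8         3.75         3.4426        27.5405
  9         3.75         3.4059        30.6535
  10      103.75        93.2289       932.2891
  Σ                    125.2341     1,090.0340
Price P = Σ PV = 125.2341.
Macaulay duration = Σ(t·PV) / P = 1,090.0340 / 125.2341 = 8.70397 half-year periods.
In years: 8.70397 / 2 = 4.35199 years.

4.3520 years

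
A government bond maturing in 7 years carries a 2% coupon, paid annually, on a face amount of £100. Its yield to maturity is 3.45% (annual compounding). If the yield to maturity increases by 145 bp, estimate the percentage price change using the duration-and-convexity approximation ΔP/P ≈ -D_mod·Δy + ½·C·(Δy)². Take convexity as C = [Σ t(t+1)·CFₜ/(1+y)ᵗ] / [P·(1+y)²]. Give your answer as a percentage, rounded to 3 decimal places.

With y = 0.0345:
  t   CF        PV=CF/(1+0.0345)^t    t·PV        t(t+1)·PV
  1         2.00         1.9333         1.9333           3.8666
  2         2.00         1.8688         3.7377          11.2130
  3         2.00         1.8065         5.4195          21.6780
  4         2.00         1.7463         6.9850          34.9251
  5         2.00         1.6880         8.4401          50.6406
  6         2.00         1.6317         9.7904          68.5325
  7       102.00        80.4427       563.0990       4,504.7919
  Σ                     91.1173       599.4049       4,695.6477
P = 91.1173; D_Mac = 6.57838 yrs; D_mod = 6.35900 yrs; C = 48.15412.
Duration effect: -6.35900 × (+0.0145) = -0.092205
Convexity effect: 0.5 × 48.15412 × (0.0145)² = +0.0050622
ΔP/P ≈ -0.092205 + 0.0050622 = -0.087143 = -8.7143%.

-8.714%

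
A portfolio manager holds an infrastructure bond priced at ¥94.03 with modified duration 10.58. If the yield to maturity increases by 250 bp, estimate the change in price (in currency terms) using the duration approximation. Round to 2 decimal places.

-¥24.87

Duration approximation: ΔP/P ≈ -D_mod · Δy = -10.58 × (+0.025) = -0.264500.
ΔP ≈ 94.03 × (-0.264500) = -24.870935.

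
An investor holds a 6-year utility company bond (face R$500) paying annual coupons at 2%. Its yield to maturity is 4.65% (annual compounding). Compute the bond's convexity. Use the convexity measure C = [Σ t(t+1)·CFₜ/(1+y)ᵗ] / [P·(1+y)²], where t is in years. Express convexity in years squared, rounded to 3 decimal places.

35.705

With y = 0.0465:
  t   CF        PV=CF/(1+0.0465)^t    t·PV        t(t+1)·PV
  1        10.00         9.5557         9.5557          19.1113
  2        10.00         9.1311        18.2621          54.7864
  3        10.00         8.7253        26.1760         104.7041
  4        10.00         8.3376        33.3506         166.7528
  5        10.00         7.9672        39.8358         239.0150
  6       510.00       388.2708     2,329.6251      16,307.3755
  Σ                    431.9877     2,456.8053      16,891.7450
P = 431.9877.
Convexity = Σ t(t+1)·PV / [P·(1+y)²] = 16,891.7450 / (431.9877 × 1.095162) = 35.70464.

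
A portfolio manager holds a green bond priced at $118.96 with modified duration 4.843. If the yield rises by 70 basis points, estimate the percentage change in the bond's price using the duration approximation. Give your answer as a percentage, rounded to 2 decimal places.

-3.39%

Duration approximation: ΔP/P ≈ -D_mod · Δy = -4.843 × (+0.007) = -0.033901.
As a percentage: -3.3901%.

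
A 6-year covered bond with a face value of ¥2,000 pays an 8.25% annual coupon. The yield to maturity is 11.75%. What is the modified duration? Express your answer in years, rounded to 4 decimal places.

4.3604 years

Periodic yield y = 0.1175. First find Macaulay duration:
  t   CF        PV=CF/(1+0.1175)^t    t·PV
  1       165.00       147.6510       147.6510
  2       165.00       132.1262       264.2524
  3       165.00       118.2337       354.7012
  4       165.00       105.8020       423.2079
  5       165.00        94.6774       473.3870
  6     2,165.00     1,111.6619     6,669.9712
  Σ                  1,710.1522     8,333.1706
P = 1,710.1522; Macaulay duration = 8,333.1706 / 1,710.1522 = 4.87277 years.
Modified duration = D_Mac / (1 + y) = 4.87277 / 1.1175 = 4.36042 years.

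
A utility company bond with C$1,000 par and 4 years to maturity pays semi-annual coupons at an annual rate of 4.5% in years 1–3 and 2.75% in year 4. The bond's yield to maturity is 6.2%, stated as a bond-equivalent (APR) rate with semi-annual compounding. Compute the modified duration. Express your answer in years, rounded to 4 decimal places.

3.5822 years

Periodic yield y = 0.031. First find Macaulay duration:
  t   CF        PV=CF/(1+0.031)^t    t·PV
  1        22.50        21.8235        21.8235
  2        22.50        21.1673        42.3346
  3        22.50        20.5308        61.5925
  4        22.50        19.9135        79.6540
  5        22.50        19.3148        96.5738
  6        22.50        18.7340       112.4040
  7        13.75        11.1043        77.7303
  8     1,013.75       794.0750     6,352.6003
  Σ                    926.6632     6,844.7129
P = 926.6632; Macaulay duration = 6,844.7129 / 926.6632 = 7.38641 half-year periods = 3.69320 years.
Modified duration = D_Mac / (1 + y) = 3.69320 / 1.031 = 3.58216 years.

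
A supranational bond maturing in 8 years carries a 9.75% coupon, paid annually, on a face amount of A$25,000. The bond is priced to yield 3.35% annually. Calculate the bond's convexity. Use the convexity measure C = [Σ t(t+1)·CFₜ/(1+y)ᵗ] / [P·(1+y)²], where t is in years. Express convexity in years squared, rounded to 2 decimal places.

With y = 0.0335:
  t   CF        PV=CF/(1+0.0335)^t    t·PV        t(t+1)·PV
  1     2,437.50     2,358.4906     2,358.4906       4,716.9811
  2     2,437.50     2,282.0422     4,564.0843      13,692.2529
  3     2,437.50     2,208.0718     6,624.2153      26,496.8610
  4     2,437.50     2,136.4990     8,545.9961      42,729.9807
  5     2,437.50     2,067.2463    10,336.2314      62,017.3885
  6     2,437.50     2,000.2383    12,001.4298      84,010.0086
  7     2,437.50     1,935.4023    13,547.8162     108,382.5300
  8    27,437.50    21,079.5187   168,636.1493   1,517,725.3439
  Σ                 36,067.5091   226,614.4130   1,859,771.3467
P = 36,067.5091.
Convexity = Σ t(t+1)·PV / [P·(1+y)²] = 1,859,771.3467 / (36,067.5091 × 1.068122) = 48.27502.

48.28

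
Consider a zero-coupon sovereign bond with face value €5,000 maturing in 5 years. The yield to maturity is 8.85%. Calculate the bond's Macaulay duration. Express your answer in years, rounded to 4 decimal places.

5.0000 years

A zero-coupon bond has a single cash flow at maturity, so its Macaulay duration equals its maturity: 5 years.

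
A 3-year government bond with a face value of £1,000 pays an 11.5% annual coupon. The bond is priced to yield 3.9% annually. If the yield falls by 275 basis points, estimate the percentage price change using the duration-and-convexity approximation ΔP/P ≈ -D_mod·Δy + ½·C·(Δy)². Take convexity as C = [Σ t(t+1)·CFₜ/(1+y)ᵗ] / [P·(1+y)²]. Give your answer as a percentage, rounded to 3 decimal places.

+7.594%

With y = 0.039:
  t   CF        PV=CF/(1+0.039)^t    t·PV        t(t+1)·PV
  1       115.00       110.6833       110.6833         221.3667
  2       115.00       106.5287       213.0575         639.1724
  3     1,115.00       994.0958     2,982.2873      11,929.1492
  Σ                  1,211.3078     3,306.0281      12,789.6883
P = 1,211.3078; D_Mac = 2.72930 yrs; D_mod = 2.62686 yrs; C = 9.78080.
Duration effect: -2.62686 × (-0.0275) = +0.072239
Convexity effect: 0.5 × 9.78080 × (-0.0275)² = +0.0036984
ΔP/P ≈ +0.072239 + 0.0036984 = +0.075937 = +7.5937%.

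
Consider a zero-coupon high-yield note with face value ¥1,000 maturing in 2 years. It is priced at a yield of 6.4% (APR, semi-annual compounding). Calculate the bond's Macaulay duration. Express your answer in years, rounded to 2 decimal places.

2.00 years

A zero-coupon bond has a single cash flow at maturity, so its Macaulay duration equals its maturity: 2 years.
(Equivalently: 4 semi-annual periods ÷ 2 = 2 years.)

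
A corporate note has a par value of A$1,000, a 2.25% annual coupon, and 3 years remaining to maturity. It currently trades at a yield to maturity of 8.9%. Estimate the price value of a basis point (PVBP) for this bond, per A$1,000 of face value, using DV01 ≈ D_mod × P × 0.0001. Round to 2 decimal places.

Periodic yield y = 0.089.
  t   CF        PV=CF/(1+0.089)^t    t·PV
  1        22.50        20.6612        20.6612
  2        22.50        18.9726        37.9452
  3     1,022.50       791.7347     2,375.2041
  Σ                    831.3684     2,433.8104
P = 831.3684; D_Mac = 2.92748 yrs; D_mod = 2.68822 yrs.
DV01 ≈ 2.68822 × 831.3684 × 0.0001 = 0.223490.

A$0.22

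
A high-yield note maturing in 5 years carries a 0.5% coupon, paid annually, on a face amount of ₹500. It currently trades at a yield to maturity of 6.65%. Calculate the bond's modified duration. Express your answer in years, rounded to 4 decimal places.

4.6328 years

Periodic yield y = 0.0665. First find Macaulay duration:
  t   CF        PV=CF/(1+0.0665)^t    t·PV
  1         2.50         2.3441         2.3441
  2         2.50         2.1980         4.3959
  3         2.50         2.0609         6.1827
  4         2.50         1.9324         7.7296
  5       502.50       364.1931     1,820.9657
  Σ                    372.7285     1,841.6180
P = 372.7285; Macaulay duration = 1,841.6180 / 372.7285 = 4.94091 years.
Modified duration = D_Mac / (1 + y) = 4.94091 / 1.0665 = 4.63283 years.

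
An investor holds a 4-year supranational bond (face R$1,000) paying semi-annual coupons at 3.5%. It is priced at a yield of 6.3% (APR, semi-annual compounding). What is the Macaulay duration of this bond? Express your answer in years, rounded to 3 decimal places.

Periodic yield y = 0.0315. Discount each cash flow and weight by its period:
  t   CF        PV=CF/(1+0.0315)^t    t·PV
  1        17.50        16.9656        16.9656
  2        17.50        16.4475        32.8950
  3        17.50        15.9452        47.8356
  4        17.50        15.4583        61.8331
  5        17.50        14.9862        74.9311
  6        17.50        14.5286        87.1714
  7        17.50        14.0849        98.5942
  8     1,017.50       793.9270     6,351.4158
  Σ                    902.3432     6,771.6418
Price P = Σ PV = 902.3432.
Macaulay duration = Σ(t·PV) / P = 6,771.6418 / 902.3432 = 7.50451 half-year periods.
In years: 7.50451 / 2 = 3.75225 years.

3.752 years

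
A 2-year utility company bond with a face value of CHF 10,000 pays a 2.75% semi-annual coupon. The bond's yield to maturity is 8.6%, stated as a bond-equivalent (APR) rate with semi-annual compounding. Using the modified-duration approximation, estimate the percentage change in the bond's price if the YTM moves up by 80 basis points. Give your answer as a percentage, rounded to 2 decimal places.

Periodic yield y = 0.043. Modified duration first:
  t   CF        PV=CF/(1+0.043)^t    t·PV
  1       137.50       131.8313       131.8313
  2       137.50       126.3962       252.7924
  3       137.50       121.1853       363.5558
  4    10,137.50     8,566.3070    34,265.2279
  Σ                  8,945.7197    35,013.4074
P = 8,945.7197; D_Mac = 3.91398 half-year periods = 1.95699 yrs; D_mod = 1.95699/(1+0.043) = 1.87631 yrs.
ΔP/P ≈ -D_mod · Δy = -1.87631 × (+0.008) = -0.015010 = -1.5010%.

-1.50%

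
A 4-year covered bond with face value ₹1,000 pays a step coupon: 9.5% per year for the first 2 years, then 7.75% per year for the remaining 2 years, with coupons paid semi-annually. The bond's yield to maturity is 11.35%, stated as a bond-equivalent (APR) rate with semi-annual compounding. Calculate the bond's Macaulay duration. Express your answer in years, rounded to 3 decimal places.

3.404 years

Periodic yield y = 0.05675. Discount each cash flow and weight by its period:
  t   CF        PV=CF/(1+0.05675)^t    t·PV
  1        47.50        44.9491        44.9491
  2        47.50        42.5353        85.0705
  3        47.50        40.2510       120.7530
  4        47.50        38.0894       152.3578
  5        38.75        29.4043       147.0214
  6        38.75        27.8252       166.9512
  7        38.75        26.3309       184.3164
  8     1,038.75       667.9331     5,343.4650
  Σ                    917.3184     6,244.8844
Price P = Σ PV = 917.3184.
Macaulay duration = Σ(t·PV) / P = 6,244.8844 / 917.3184 = 6.80776 half-year periods.
In years: 6.80776 / 2 = 3.40388 years.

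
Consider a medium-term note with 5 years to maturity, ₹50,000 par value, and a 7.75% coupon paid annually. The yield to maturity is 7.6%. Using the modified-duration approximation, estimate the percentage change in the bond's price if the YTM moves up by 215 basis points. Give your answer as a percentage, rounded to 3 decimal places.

Periodic yield y = 0.076. Modified duration first:
  t   CF        PV=CF/(1+0.076)^t    t·PV
  1     3,875.00     3,601.3011     3,601.3011
  2     3,875.00     3,346.9341     6,693.8682
  3     3,875.00     3,110.5336     9,331.6007
  4     3,875.00     2,890.8305    11,563.3218
  5    53,875.00    37,353.0377   186,765.1886
  Σ                 50,302.6370   217,955.2805
P = 50,302.6370; D_Mac = 4.33288 yrs; D_mod = 4.33288/(1+0.076) = 4.02684 yrs.
ΔP/P ≈ -D_mod · Δy = -4.02684 × (+0.0215) = -0.086577 = -8.6577%.

-8.658%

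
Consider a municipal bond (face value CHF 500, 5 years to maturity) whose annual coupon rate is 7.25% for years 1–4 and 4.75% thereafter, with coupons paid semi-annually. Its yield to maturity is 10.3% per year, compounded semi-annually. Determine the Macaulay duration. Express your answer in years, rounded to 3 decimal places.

4.218 years

Periodic yield y = 0.0515. Discount each cash flow and weight by its period:
  t   CF        PV=CF/(1+0.0515)^t    t·PV
  1       18.125        17.2373        17.2373
  2       18.125        16.3930        32.7861
  3       18.125        15.5901        46.7704
  4       18.125        14.8266        59.3063
  5       18.125        14.1004        70.5020
  6       18.125        13.4098        80.4588
  7       18.125        12.7530        89.2711
  8       18.125        12.1284        97.0273
  9       11.875         7.5570        68.0131
  10     511.875       309.7927     3,097.9268
  Σ                    433.7884     3,659.2992
Price P = Σ PV = 433.7884.
Macaulay duration = Σ(t·PV) / P = 3,659.2992 / 433.7884 = 8.43568 half-year periods.
In years: 8.43568 / 2 = 4.21784 years.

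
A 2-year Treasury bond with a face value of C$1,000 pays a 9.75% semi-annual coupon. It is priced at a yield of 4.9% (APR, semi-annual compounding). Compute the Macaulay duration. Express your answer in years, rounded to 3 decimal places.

Periodic yield y = 0.0245. Discount each cash flow and weight by its period:
  t   CF        PV=CF/(1+0.0245)^t    t·PV
  1        48.75        47.5842        47.5842
  2        48.75        46.4463        92.8925
  3        48.75        45.3355       136.0066
  4     1,048.75       951.9719     3,807.8875
  Σ                  1,091.3379     4,084.3708
Price P = Σ PV = 1,091.3379.
Macaulay duration = Σ(t·PV) / P = 4,084.3708 / 1,091.3379 = 3.74254 half-year periods.
In years: 3.74254 / 2 = 1.87127 years.

1.871 years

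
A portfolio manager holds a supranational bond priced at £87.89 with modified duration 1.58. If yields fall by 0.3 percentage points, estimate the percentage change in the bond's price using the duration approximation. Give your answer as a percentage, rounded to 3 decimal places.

Duration approximation: ΔP/P ≈ -D_mod · Δy = -1.58 × (-0.003) = +0.004740.
As a percentage: +0.4740%.

+0.474%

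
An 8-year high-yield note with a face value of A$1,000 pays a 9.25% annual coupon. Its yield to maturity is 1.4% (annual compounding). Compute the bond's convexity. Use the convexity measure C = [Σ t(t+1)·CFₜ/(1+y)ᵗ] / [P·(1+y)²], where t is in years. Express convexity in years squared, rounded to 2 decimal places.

With y = 0.014:
  t   CF        PV=CF/(1+0.014)^t    t·PV        t(t+1)·PV
  1        92.50        91.2229        91.2229         182.4458
  2        92.50        89.9634       179.9268         539.7804
  3        92.50        88.7213       266.1639       1,064.6555
  4        92.50        87.4963       349.9854       1,749.9269
  5        92.50        86.2883       431.4415       2,588.6493
  6        92.50        85.0970       510.5817       3,574.0720
  7        92.50        83.9220       587.4543       4,699.6344
  8     1,092.50       977.5023     7,820.0187      70,380.1685
  Σ                  1,590.2136    10,236.7952      84,779.3327
P = 1,590.2136.
Convexity = Σ t(t+1)·PV / [P·(1+y)²] = 84,779.3327 / (1,590.2136 × 1.028196) = 51.85118.

51.85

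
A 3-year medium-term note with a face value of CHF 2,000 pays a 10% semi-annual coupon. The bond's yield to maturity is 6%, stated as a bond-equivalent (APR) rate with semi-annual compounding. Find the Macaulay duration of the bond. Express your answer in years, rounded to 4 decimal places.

Periodic yield y = 0.03. Discount each cash flow and weight by its period:
  t   CF        PV=CF/(1+0.03)^t    t·PV
  1       100.00        97.0874        97.0874
  2       100.00        94.2596       188.5192
  3       100.00        91.5142       274.5425
  4       100.00        88.8487       355.3948
  5       100.00        86.2609       431.3044
  6     2,100.00     1,758.7169    10,552.3016
  Σ                  2,216.6877    11,899.1499
Price P = Σ PV = 2,216.6877.
Macaulay duration = Σ(t·PV) / P = 11,899.1499 / 2,216.6877 = 5.36799 half-year periods.
In years: 5.36799 / 2 = 2.68399 years.

2.6840 years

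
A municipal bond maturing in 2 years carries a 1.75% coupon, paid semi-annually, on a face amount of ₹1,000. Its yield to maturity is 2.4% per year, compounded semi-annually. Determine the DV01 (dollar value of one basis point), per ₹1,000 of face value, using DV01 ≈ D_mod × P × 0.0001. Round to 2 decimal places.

₹0.19

Periodic yield y = 0.012.
  t   CF        PV=CF/(1+0.012)^t    t·PV
  1         8.75         8.6462         8.6462
  2         8.75         8.5437        17.0874
  3         8.75         8.4424        25.3272
  4     1,008.75       961.7485     3,846.9938
  Σ                    987.3808     3,898.0547
P = 987.3808; D_Mac = 3.94787 half-year periods = 1.97394 yrs; D_mod = 1.95053 yrs.
DV01 ≈ 1.95053 × 987.3808 × 0.0001 = 0.192592.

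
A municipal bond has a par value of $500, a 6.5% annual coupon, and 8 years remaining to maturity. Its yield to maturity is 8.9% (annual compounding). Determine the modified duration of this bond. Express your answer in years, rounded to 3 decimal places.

5.837 years

Periodic yield y = 0.089. First find Macaulay duration:
  t   CF        PV=CF/(1+0.089)^t    t·PV
  1        32.50        29.8439        29.8439
  2        32.50        27.4049        54.8097
  3        32.50        25.1652        75.4955
  4        32.50        23.1085        92.4340
  5        32.50        21.2199       106.0997
  6        32.50        19.4857       116.9142
  7        32.50        17.8932       125.2525
  8       532.50       269.2133     2,153.7067
  Σ                    433.3346     2,754.5562
P = 433.3346; Macaulay duration = 2,754.5562 / 433.3346 = 6.35665 years.
Modified duration = D_Mac / (1 + y) = 6.35665 / 1.089 = 5.83714 years.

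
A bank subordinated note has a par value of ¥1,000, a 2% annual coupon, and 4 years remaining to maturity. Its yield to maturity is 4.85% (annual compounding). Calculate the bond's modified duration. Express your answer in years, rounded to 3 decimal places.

Periodic yield y = 0.0485. First find Macaulay duration:
  t   CF        PV=CF/(1+0.0485)^t    t·PV
  1        20.00        19.0749        19.0749
  2        20.00        18.1925        36.3851
  3        20.00        17.3510        52.0530
  4     1,020.00       843.9689     3,375.8755
  Σ                    898.5873     3,483.3885
P = 898.5873; Macaulay duration = 3,483.3885 / 898.5873 = 3.87652 years.
Modified duration = D_Mac / (1 + y) = 3.87652 / 1.0485 = 3.69720 years.

3.697 years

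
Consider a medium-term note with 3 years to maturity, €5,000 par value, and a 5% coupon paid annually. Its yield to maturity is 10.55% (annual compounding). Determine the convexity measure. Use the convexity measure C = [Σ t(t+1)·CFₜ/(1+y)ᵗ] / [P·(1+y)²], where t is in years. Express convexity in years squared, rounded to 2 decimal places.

With y = 0.1055:
  t   CF        PV=CF/(1+0.1055)^t    t·PV        t(t+1)·PV
  1       250.00       226.1420       226.1420         452.2840
  2       250.00       204.5608       409.1217       1,227.3651
  3     5,250.00     3,885.8234    11,657.4703      46,629.8812
  Σ                  4,316.5263    12,292.7340      48,309.5303
P = 4,316.5263.
Convexity = Σ t(t+1)·PV / [P·(1+y)²] = 48,309.5303 / (4,316.5263 × 1.222130) = 9.15758.

9.16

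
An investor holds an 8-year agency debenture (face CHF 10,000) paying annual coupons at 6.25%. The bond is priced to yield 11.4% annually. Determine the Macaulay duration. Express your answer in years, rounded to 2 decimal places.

Periodic yield y = 0.114. Discount each cash flow and weight by its year:
  t   CF        PV=CF/(1+0.114)^t    t·PV
  1       625.00       561.0413       561.0413
  2       625.00       503.6277     1,007.2555
  3       625.00       452.0895     1,356.2686
  4       625.00       405.8254     1,623.3017
  5       625.00       364.2957     1,821.4786
  6       625.00       327.0159     1,962.0954
  7       625.00       293.5511     2,054.8576
  8    10,625.00     4,479.6843    35,837.4747
  Σ                  7,387.1310    46,223.7733
Price P = Σ PV = 7,387.1310.
Macaulay duration = Σ(t·PV) / P = 46,223.7733 / 7,387.1310 = 6.25734 years.

6.26 years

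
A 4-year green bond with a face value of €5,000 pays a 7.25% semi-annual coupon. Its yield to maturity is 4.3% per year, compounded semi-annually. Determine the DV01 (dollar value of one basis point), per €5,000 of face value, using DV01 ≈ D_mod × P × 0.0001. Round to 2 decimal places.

Periodic yield y = 0.0215.
  t   CF        PV=CF/(1+0.0215)^t    t·PV
  1       181.25       177.4351       177.4351
  2       181.25       173.7006       347.4012
  3       181.25       170.0446       510.1339
  4       181.25       166.4656       665.8624
  5       181.25       162.9619       814.8097
  6       181.25       159.5320       957.1920
  7       181.25       156.1742     1,093.2197
  8     5,181.25     4,370.4643    34,963.7146
  Σ                  5,536.7785    39,529.7686
P = 5,536.7785; D_Mac = 7.13949 half-year periods = 3.56974 yrs; D_mod = 3.49461 yrs.
DV01 ≈ 3.49461 × 5,536.7785 × 0.0001 = 1.934888.

€1.93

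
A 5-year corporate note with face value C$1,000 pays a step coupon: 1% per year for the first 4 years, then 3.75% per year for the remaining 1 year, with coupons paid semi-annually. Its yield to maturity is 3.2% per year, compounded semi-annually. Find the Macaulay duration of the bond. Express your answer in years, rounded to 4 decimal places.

Periodic yield y = 0.016. Discount each cash flow and weight by its period:
  t   CF        PV=CF/(1+0.016)^t    t·PV
  1         5.00         4.9213         4.9213
  2         5.00         4.8438         9.6875
  3         5.00         4.7675        14.3024
  4         5.00         4.6924        18.7696
  5         5.00         4.6185        23.0925
  6         5.00         4.5458        27.2746
  7         5.00         4.4742        31.3193
  8         5.00         4.4037        35.2298
  9        18.75        16.2539       146.2852
  10    1,018.75       869.2217     8,692.2166
  Σ                    922.7427     9,003.0990
Price P = Σ PV = 922.7427.
Macaulay duration = Σ(t·PV) / P = 9,003.0990 / 922.7427 = 9.75689 half-year periods.
In years: 9.75689 / 2 = 4.87845 years.

4.8784 years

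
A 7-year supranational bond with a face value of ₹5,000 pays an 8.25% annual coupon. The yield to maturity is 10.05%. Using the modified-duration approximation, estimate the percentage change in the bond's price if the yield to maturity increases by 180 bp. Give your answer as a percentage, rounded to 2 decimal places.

-9.02%

Periodic yield y = 0.1005. Modified duration first:
  t   CF        PV=CF/(1+0.1005)^t    t·PV
  1       412.50       374.8296       374.8296
  2       412.50       340.5994       681.1988
  3       412.50       309.4951       928.4854
  4       412.50       281.2314     1,124.9255
  5       412.50       255.5487     1,277.7436
  6       412.50       232.2115     1,393.2688
  7     5,412.50     2,768.6470    19,380.5287
  Σ                  4,562.5627    25,160.9804
P = 4,562.5627; D_Mac = 5.51466 yrs; D_mod = 5.51466/(1+0.1005) = 5.01105 yrs.
ΔP/P ≈ -D_mod · Δy = -5.01105 × (+0.018) = -0.090199 = -9.0199%.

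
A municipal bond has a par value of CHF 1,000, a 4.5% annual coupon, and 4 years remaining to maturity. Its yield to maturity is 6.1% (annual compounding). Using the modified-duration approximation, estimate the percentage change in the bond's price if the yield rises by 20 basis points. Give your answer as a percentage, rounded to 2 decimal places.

-0.71%

Periodic yield y = 0.061. Modified duration first:
  t   CF        PV=CF/(1+0.061)^t    t·PV
  1        45.00        42.4128        42.4128
  2        45.00        39.9744        79.9488
  3        45.00        37.6761       113.0284
  4     1,045.00       824.6217     3,298.4868
  Σ                    944.6850     3,533.8768
P = 944.6850; D_Mac = 3.74080 yrs; D_mod = 3.74080/(1+0.061) = 3.52573 yrs.
ΔP/P ≈ -D_mod · Δy = -3.52573 × (+0.002) = -0.007051 = -0.7051%.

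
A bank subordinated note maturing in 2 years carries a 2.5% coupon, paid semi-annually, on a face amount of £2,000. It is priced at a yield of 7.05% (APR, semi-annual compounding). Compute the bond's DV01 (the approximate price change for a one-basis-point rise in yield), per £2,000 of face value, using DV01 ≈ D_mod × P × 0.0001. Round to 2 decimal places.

Periodic yield y = 0.03525.
  t   CF        PV=CF/(1+0.03525)^t    t·PV
  1        25.00        24.1488        24.1488
  2        25.00        23.3265        46.6530
  3        25.00        22.5322        67.5967
  4     2,025.00     1,762.9665     7,051.8662
  Σ                  1,832.9740     7,190.2646
P = 1,832.9740; D_Mac = 3.92273 half-year periods = 1.96137 yrs; D_mod = 1.89458 yrs.
DV01 ≈ 1.89458 × 1,832.9740 × 0.0001 = 0.347272.

£0.35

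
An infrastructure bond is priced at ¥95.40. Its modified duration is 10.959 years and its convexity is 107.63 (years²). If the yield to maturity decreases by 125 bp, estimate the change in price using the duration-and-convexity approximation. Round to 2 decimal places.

+¥13.87

Duration effect: -D_mod·Δy = -10.959 × (-0.0125) = +0.1369875
Convexity effect: ½·C·(Δy)² = 0.5 × 107.63 × (-0.0125)² = +0.00840859375
ΔP/P ≈ +0.1369875 + 0.00840859375 = +0.14539609375
ΔP ≈ 95.40 × (+0.14539609375) = +13.87078734375.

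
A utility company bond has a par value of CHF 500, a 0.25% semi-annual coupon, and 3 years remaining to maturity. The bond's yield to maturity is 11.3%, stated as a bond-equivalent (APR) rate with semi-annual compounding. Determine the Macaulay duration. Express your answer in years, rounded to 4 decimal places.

2.9886 years

Periodic yield y = 0.0565. Discount each cash flow and weight by its period:
  t   CF        PV=CF/(1+0.0565)^t    t·PV
  1        0.625         0.5916         0.5916
  2        0.625         0.5599         1.1199
  3        0.625         0.5300         1.5900
  4        0.625         0.5017         2.0066
  5        0.625         0.4748         2.3741
  6      500.625       359.9942     2,159.9653
  Σ                    362.6522     2,167.6475
Price P = Σ PV = 362.6522.
Macaulay duration = Σ(t·PV) / P = 2,167.6475 / 362.6522 = 5.97721 half-year periods.
In years: 5.97721 / 2 = 2.98860 years.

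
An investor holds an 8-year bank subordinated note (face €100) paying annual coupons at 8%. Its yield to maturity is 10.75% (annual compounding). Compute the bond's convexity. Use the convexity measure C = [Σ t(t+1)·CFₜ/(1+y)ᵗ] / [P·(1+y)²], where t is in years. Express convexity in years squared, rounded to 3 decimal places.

40.056

With y = 0.1075:
  t   CF        PV=CF/(1+0.1075)^t    t·PV        t(t+1)·PV
  1         8.00         7.2235         7.2235          14.4470
  2         8.00         6.5223        13.0447          39.1340
  3         8.00         5.8892        17.6677          70.6708
  4         8.00         5.3176        21.2704         106.3518
  5         8.00         4.8014        24.0072         144.0431
  6         8.00         4.3354        26.0123         182.0861
  7         8.00         3.9146        27.4020         219.2158
  8       108.00        47.7171       381.7367       3,435.6299
  Σ                     85.7211       518.3643       4,211.5785
P = 85.7211.
Convexity = Σ t(t+1)·PV / [P·(1+y)²] = 4,211.5785 / (85.7211 × 1.226556) = 40.05620.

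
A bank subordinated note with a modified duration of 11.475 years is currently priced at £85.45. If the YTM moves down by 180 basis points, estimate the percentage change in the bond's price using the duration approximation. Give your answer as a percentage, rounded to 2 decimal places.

Duration approximation: ΔP/P ≈ -D_mod · Δy = -11.475 × (-0.018) = +0.206550.
As a percentage: +20.6550%.

+20.66%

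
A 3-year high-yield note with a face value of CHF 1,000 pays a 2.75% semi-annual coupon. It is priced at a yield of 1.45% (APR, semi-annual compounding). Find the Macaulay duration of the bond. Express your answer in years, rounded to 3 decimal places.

2.902 years

Periodic yield y = 0.00725. Discount each cash flow and weight by its period:
  t   CF        PV=CF/(1+0.00725)^t    t·PV
  1        13.75        13.6510        13.6510
  2        13.75        13.5528        27.1055
  3        13.75        13.4552        40.3657
  4        13.75        13.3584        53.4335
  5        13.75        13.2622        66.3111
  6     1,013.75       970.7496     5,824.4975
  Σ                  1,038.0292     6,025.3643
Price P = Σ PV = 1,038.0292.
Macaulay duration = Σ(t·PV) / P = 6,025.3643 / 1,038.0292 = 5.80462 half-year periods.
In years: 5.80462 / 2 = 2.90231 years.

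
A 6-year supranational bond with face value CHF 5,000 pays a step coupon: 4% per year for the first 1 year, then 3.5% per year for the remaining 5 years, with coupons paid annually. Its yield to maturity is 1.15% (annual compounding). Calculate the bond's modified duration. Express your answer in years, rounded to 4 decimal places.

5.4672 years

Periodic yield y = 0.0115. First find Macaulay duration:
  t   CF        PV=CF/(1+0.0115)^t    t·PV
  1       200.00       197.7261       197.7261
  2       175.00       171.0434       342.0868
  3       175.00       169.0987       507.2962
  4       175.00       167.1762       668.7049
  5       175.00       165.2756       826.3778
  6     5,175.00     4,831.8677    28,991.2060
  Σ                  5,702.1877    31,533.3978
P = 5,702.1877; Macaulay duration = 31,533.3978 / 5,702.1877 = 5.53005 years.
Modified duration = D_Mac / (1 + y) = 5.53005 / 1.0115 = 5.46718 years.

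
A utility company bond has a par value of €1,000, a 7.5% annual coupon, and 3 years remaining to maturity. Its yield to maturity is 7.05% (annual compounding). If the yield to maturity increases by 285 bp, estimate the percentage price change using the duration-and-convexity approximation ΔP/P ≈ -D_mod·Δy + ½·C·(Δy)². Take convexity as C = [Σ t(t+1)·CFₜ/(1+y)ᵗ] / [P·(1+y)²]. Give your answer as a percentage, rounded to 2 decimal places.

-7.06%

With y = 0.0705:
  t   CF        PV=CF/(1+0.0705)^t    t·PV        t(t+1)·PV
  1        75.00        70.0607        70.0607         140.1214
  2        75.00        65.4467       130.8935         392.6804
  3     1,075.00       876.2912     2,628.8736      10,515.4944
  Σ                  1,011.7986     2,829.8278      11,048.2962
P = 1,011.7986; D_Mac = 2.79683 yrs; D_mod = 2.61264 yrs; C = 9.52857.
Duration effect: -2.61264 × (+0.0285) = -0.074460
Convexity effect: 0.5 × 9.52857 × (0.0285)² = +0.0038698
ΔP/P ≈ -0.074460 + 0.0038698 = -0.070590 = -7.0590%.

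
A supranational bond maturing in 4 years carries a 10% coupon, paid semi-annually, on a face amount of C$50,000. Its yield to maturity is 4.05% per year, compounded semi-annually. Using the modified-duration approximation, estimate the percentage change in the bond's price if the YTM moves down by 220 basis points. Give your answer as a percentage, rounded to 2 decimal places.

+7.46%

Periodic yield y = 0.02025. Modified duration first:
  t   CF        PV=CF/(1+0.02025)^t    t·PV
  1     2,500.00     2,450.3798     2,450.3798
  2     2,500.00     2,401.7445     4,803.4890
  3     2,500.00     2,354.0745     7,062.2234
  4     2,500.00     2,307.3506     9,229.4025
  5     2,500.00     2,261.5542    11,307.7708
  6     2,500.00     2,216.6667    13,299.9999
  7     2,500.00     2,172.6701    15,208.6906
  8    52,500.00    44,720.4820   357,763.8561
  Σ                 60,884.9223   421,125.8120
P = 60,884.9223; D_Mac = 6.91675 half-year periods = 3.45838 yrs; D_mod = 3.45838/(1+0.02025) = 3.38973 yrs.
ΔP/P ≈ -D_mod · Δy = -3.38973 × (-0.022) = +0.074574 = +7.4574%.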